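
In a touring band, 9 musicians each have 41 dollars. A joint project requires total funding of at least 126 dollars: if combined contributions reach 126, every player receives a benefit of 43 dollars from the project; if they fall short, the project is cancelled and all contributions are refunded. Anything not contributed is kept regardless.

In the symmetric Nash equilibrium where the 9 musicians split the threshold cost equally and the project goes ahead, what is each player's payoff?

Equal share of the threshold: 126/9 = 14.
At this profile no one gains by cutting their contribution: any cut drops the total below 126, the project is cancelled, contributions are refunded, and the deviator ends with 41, which is less than 41 − 14 + 43 = 70. Contributing more than 14 just wastes the excess. So contributing exactly 14 is a best response.
Each player's payoff: 41 − 14 + 43 = 70.

70 dollars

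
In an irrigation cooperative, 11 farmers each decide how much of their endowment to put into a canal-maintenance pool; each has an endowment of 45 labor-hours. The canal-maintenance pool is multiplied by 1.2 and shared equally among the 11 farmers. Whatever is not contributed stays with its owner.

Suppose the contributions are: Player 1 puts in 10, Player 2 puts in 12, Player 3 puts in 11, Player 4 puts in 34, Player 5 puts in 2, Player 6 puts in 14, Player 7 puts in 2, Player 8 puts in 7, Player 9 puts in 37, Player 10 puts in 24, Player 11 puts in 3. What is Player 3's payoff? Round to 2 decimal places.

51.02 labor-hours

Total contributed: 10 + 12 + 11 + 34 + 2 + 14 + 2 + 7 + 37 + 24 + 3 = 156.
Each receives 1.2 × 156 / 11 = 17.02 from the canal-maintenance pool.
Player 3 keeps 45 − 11 = 34, so Player 3's payoff is 34 + 17.02 = 51.02.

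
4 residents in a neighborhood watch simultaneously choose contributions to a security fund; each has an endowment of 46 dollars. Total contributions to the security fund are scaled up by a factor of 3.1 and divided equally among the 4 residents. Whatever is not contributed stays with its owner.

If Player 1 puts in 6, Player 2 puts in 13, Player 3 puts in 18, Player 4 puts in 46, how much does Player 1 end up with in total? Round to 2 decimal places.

104.33 dollars

Total contributed: 6 + 13 + 18 + 46 = 83.
Each receives 3.1 × 83 / 4 = 64.33 from the security fund.
Player 1 keeps 46 − 6 = 40, so Player 1's payoff is 40 + 64.33 = 104.33.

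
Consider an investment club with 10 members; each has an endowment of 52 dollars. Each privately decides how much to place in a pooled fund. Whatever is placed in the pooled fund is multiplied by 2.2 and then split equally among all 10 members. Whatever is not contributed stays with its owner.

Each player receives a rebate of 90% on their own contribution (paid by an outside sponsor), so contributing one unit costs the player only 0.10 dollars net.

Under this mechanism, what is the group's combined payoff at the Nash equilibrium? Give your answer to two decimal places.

Under the mechanism each unit contributed yields (2.2/10) / 0.10 = 2.2000 back to its contributor per unit of net cost, which exceeds 1, making full contribution the dominant choice for everyone.
At the Nash equilibrium everyone contributes 52. Group total payoff = 10 × (52 × 0.90 + 2.2 × 52) = 1612.00.

1612.00 dollars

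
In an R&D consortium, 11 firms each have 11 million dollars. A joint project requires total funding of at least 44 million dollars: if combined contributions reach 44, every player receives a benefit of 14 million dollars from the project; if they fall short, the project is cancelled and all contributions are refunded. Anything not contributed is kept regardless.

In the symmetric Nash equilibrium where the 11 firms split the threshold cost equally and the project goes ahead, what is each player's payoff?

21 million dollars

Equal share of the threshold: 44/11 = 4.
At this profile no one gains by cutting their contribution: any cut drops the total below 44, the project is cancelled, contributions are refunded, and the deviator ends with 11, which is less than 11 − 4 + 14 = 21. Contributing more than 4 just wastes the excess. So contributing exactly 4 is a best response.
Each player's payoff: 11 − 4 + 14 = 21.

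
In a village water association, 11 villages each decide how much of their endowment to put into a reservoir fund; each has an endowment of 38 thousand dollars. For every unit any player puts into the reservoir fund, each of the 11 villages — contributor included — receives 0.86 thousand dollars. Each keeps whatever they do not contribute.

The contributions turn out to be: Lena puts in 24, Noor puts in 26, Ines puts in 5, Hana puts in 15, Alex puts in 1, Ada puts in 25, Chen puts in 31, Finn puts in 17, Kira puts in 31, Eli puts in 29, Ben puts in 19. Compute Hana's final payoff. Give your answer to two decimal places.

214.78 thousand dollars

Total contributed: 24 + 26 + 5 + 15 + 1 + 25 + 31 + 17 + 31 + 29 + 19 = 223.
Each receives 0.86 × 223 = 191.78 from the reservoir fund.
Hana keeps 38 − 15 = 23, so Hana's payoff is 23 + 191.78 = 214.78.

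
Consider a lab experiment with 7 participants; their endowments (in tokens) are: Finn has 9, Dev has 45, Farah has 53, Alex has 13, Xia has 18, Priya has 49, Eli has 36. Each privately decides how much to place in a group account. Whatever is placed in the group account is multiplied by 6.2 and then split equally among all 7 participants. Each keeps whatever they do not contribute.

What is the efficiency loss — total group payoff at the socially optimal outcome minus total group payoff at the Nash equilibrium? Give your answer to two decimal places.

The private return per contributed unit is 6.2/7 = 0.8857 < 1 for every player regardless of endowment, so the Nash equilibrium is zero contribution and the group total is Σ E_j = 9 + 45 + 53 + 13 + 18 + 49 + 36 = 223.
Each contributed unit returns 6.200 to the group, so the social optimum is full contribution by everyone: group total = 6.200 × 223 = 1382.60.
Efficiency loss = (6.200 − 1) × 223 = 1159.60.

1159.60 tokens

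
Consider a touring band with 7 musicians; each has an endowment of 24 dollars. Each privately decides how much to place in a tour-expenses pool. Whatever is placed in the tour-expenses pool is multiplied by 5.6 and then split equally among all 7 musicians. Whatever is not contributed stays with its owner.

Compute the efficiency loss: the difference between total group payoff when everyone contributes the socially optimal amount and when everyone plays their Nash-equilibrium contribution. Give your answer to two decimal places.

772.80 dollars

Each contributed unit returns 5.6/7 = 0.8000 to its contributor — below 1 — so contributing 0 is dominant for every player. At the Nash equilibrium everyone keeps their 24, and the group total is 7 × 24 = 168.
Each contributed unit returns 5.600 to the group as a whole (0.8000 to each of 7 players), which exceeds 1, so the social optimum is full contribution: group total = 5.600 × 168 = 940.80.
Efficiency loss = 940.80 − 168 = 772.80.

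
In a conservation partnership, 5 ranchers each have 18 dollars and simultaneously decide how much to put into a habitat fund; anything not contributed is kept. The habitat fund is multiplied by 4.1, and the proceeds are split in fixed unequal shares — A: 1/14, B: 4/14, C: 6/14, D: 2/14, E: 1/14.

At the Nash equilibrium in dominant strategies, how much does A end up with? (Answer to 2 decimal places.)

Each unit j contributes comes back to j as 4.1 × (j's share), so j prefers to contribute only if that share exceeds 1/4.1 = 0.2439; otherwise keeping the unit dominates.
B and C clear that bar, contributing 18 each; the remaining 3 contribute 0. Total contributed: 36.
A keeps 18 and receives 4.1 × 36 × 1/14 = 10.54 from the habitat fund, for a payoff of 28.54.

28.54 dollars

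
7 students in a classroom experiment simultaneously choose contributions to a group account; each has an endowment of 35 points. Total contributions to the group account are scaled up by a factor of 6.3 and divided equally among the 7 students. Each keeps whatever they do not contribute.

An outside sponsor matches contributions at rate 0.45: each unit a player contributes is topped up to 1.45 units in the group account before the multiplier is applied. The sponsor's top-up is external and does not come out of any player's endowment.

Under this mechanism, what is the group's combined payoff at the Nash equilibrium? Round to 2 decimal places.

2238.08 points

With the mechanism, a contributed unit returns 6.3 × 1.45 / 7 = 1.3050 per unit of net cost to the contributor — now above 1 — so contributing fully is weakly dominant for every player.
So the Nash equilibrium is full contribution by all 7; the group earns 6.3 × 1.45 × 245 = 2238.08.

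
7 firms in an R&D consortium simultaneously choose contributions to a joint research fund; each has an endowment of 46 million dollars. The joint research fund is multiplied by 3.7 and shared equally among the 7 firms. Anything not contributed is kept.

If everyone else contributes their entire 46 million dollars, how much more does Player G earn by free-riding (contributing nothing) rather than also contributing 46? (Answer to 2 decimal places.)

Switching from a contribution of 46 to 0 lets Player G keep an extra 46 million dollars, but lowers the joint research fund by 46, which costs Player G their own share of that drop: 3.7/7 × 46 = 24.31.
Net gain = 46 − 24.31 = 21.69. The private return per contributed unit (0.5286) is below 1, so free-riding is indeed the best response regardless of what the others do.

21.69 million dollars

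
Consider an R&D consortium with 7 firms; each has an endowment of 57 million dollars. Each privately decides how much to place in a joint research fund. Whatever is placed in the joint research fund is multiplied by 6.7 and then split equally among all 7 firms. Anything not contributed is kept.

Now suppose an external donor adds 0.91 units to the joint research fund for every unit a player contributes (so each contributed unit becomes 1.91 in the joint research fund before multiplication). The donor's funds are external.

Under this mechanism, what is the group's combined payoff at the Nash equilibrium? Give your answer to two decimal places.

5106.00 million dollars

The effective private return per unit is now 6.7 × 1.91 / 7 = 1.8281 > 1, so every player's dominant strategy flips to full contribution.
At the Nash equilibrium everyone contributes 57. Group total payoff = 6.7 × 1.91 × 399 = 5106.00.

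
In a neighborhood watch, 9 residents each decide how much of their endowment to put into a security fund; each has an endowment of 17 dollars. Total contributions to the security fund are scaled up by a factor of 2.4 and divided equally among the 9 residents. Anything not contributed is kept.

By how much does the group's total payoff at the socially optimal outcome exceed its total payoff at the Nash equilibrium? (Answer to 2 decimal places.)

214.20 dollars

Each contributed unit returns 2.4/9 = 0.2667 to its contributor — below 1 — so contributing 0 is dominant for every player. At the Nash equilibrium everyone keeps their 17, and the group total is 9 × 17 = 153.
Each contributed unit returns 2.400 to the group as a whole (0.2667 to each of 9 players), which exceeds 1, so the social optimum is full contribution: group total = 2.400 × 153 = 367.20.
Efficiency loss = 367.20 − 153 = 214.20.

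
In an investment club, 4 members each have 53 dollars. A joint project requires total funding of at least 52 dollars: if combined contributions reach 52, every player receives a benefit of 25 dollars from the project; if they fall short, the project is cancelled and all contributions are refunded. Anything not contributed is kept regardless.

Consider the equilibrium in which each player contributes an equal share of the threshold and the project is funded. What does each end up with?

Equal share of the threshold: 52/4 = 13.
At this profile no one gains by cutting their contribution: any cut drops the total below 52, the project is cancelled, contributions are refunded, and the deviator ends with 53, which is less than 53 − 13 + 25 = 65. Contributing more than 13 just wastes the excess. So contributing exactly 13 is a best response.
Each player's payoff: 53 − 13 + 25 = 65.

65 dollars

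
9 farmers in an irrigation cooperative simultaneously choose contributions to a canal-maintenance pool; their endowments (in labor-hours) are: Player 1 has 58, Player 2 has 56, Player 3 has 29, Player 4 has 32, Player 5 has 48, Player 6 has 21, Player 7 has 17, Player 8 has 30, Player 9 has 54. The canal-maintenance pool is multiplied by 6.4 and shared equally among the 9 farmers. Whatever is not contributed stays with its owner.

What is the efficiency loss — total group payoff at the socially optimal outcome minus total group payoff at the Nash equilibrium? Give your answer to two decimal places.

1863.00 labor-hours

The private return per contributed unit is 6.4/9 = 0.7111 < 1 for every player regardless of endowment, so the Nash equilibrium is zero contribution and the group total is Σ E_j = 58 + 56 + 29 + 32 + 48 + 21 + 17 + 30 + 54 = 345.
Each contributed unit returns 6.400 to the group, so the social optimum is full contribution by everyone: group total = 6.400 × 345 = 2208.00.
Efficiency loss = (6.400 − 1) × 345 = 1863.00.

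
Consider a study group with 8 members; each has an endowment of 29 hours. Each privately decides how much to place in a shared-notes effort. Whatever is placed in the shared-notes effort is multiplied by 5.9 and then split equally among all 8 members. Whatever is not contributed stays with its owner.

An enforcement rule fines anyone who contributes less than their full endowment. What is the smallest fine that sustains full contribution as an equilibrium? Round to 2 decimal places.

Given the others contribute fully, the best deviation is to contribute 0 (any partial contribution still incurs the fine and gives up units whose private return 0.7375 is below 1).
Deviating from 29 to 0 saves 29 hours but forfeits the deviator's share of the drop in the shared-notes effort: 5.9/8 × 29 = 21.39.
So the deviation gain is 29 − 21.39 = 7.61, and the fine must be at least 7.61 hours to wipe it out.

7.61 hours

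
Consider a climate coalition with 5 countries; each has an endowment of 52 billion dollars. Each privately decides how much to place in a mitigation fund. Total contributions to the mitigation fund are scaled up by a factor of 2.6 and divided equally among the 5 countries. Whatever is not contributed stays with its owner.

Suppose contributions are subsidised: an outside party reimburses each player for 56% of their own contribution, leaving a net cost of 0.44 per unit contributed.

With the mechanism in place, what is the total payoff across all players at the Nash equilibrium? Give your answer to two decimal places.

821.60 billion dollars

With the mechanism, a contributed unit returns (2.6/5) / 0.44 = 1.1818 per unit of net cost to the contributor — now above 1 — so contributing fully is weakly dominant for every player.
So the Nash equilibrium is full contribution by all 5; the group earns 5 × (52 × 0.56 + 2.6 × 52) = 821.60.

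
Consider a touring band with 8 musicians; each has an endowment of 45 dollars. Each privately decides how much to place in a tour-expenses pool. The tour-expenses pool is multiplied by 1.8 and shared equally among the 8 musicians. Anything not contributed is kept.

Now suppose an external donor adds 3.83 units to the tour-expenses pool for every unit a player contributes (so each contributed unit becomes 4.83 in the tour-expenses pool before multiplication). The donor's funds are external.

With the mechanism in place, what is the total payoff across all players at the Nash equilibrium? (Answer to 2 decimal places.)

3129.84 dollars

The effective private return per unit is now 1.8 × 4.83 / 8 = 1.0868 > 1, so every player's dominant strategy flips to full contribution.
So the Nash equilibrium is full contribution by all 8; the group earns 1.8 × 4.83 × 360 = 3129.84.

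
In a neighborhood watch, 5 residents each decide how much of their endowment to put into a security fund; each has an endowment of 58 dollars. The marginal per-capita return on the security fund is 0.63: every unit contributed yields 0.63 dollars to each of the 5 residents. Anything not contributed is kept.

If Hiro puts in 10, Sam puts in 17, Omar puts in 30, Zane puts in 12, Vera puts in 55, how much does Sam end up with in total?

Total contributed: 10 + 17 + 30 + 12 + 55 = 124.
Each receives 0.63 × 124 = 78.12 from the security fund.
Sam keeps 58 − 17 = 41, so Sam's payoff is 41 + 78.12 = 119.12.

119.12 dollars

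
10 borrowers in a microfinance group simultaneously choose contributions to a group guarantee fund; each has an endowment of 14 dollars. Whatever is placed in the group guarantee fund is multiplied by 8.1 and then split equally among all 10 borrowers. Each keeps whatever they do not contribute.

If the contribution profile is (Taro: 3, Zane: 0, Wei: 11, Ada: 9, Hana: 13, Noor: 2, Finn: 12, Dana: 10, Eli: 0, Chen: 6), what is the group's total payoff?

Total contributed: 3 + 0 + 11 + 9 + 13 + 2 + 12 + 10 + 0 + 6 = 66; total kept: 10 × 14 − 66 = 74.
The group guarantee fund pays out 8.1 × 66 = 534.60 in aggregate.
Group total = 74 + 534.60 = 608.60.

608.60 dollars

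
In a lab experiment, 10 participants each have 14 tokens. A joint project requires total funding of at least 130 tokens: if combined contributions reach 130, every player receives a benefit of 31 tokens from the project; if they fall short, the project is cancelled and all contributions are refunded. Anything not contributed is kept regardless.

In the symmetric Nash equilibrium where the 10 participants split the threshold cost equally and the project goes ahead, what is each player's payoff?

32 tokens

Equal share of the threshold: 130/10 = 13.
At this profile no one gains by cutting their contribution: any cut drops the total below 130, the project is cancelled, contributions are refunded, and the deviator ends with 14, which is less than 14 − 13 + 31 = 32. Contributing more than 13 just wastes the excess. So contributing exactly 13 is a best response.
Each player's payoff: 14 − 13 + 31 = 32.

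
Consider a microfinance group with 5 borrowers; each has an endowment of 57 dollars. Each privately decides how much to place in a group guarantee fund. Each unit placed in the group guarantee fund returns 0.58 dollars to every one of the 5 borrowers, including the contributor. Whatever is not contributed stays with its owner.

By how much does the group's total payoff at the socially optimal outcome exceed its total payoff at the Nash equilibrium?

The private return per contributed unit is 0.58 < 1, so contributing 0 is dominant for every player. At the Nash equilibrium everyone keeps their 57, and the group total is 5 × 57 = 285.
Each contributed unit returns 2.900 to the group as a whole (0.58 to each of 5 players), which exceeds 1, so the social optimum is full contribution: group total = 2.900 × 285 = 826.50.
Efficiency loss = 826.50 − 285 = 541.50.

541.50 dollars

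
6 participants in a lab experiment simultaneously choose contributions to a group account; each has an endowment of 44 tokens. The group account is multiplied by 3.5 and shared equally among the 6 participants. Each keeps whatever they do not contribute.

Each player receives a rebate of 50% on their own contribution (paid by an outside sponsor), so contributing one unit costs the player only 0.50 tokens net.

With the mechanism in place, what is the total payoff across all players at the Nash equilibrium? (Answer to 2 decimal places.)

1056.00 tokens

With the mechanism, a contributed unit returns (3.5/6) / 0.50 = 1.1667 per unit of net cost to the contributor — now above 1 — so contributing fully is weakly dominant for every player.
At the Nash equilibrium everyone contributes 44. Group total payoff = 6 × (44 × 0.50 + 3.5 × 44) = 1056.00.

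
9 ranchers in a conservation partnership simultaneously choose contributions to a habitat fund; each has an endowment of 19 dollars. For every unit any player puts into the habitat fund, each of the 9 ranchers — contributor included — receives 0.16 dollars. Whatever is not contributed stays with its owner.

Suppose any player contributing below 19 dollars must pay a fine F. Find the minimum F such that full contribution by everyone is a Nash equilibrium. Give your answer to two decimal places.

Given the others contribute fully, the best deviation is to contribute 0 (any partial contribution still incurs the fine and gives up units whose private return 0.16 is below 1).
Deviating from 19 to 0 saves 19 dollars but forfeits the deviator's share of the drop in the habitat fund: 0.16 × 19 = 3.04.
So the deviation gain is 19 − 3.04 = 15.96, and the fine must be at least 15.96 dollars to wipe it out.

15.96 dollars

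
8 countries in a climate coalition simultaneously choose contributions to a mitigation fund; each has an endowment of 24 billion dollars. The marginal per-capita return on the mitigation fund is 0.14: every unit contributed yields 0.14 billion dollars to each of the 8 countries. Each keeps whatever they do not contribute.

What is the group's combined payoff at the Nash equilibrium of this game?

192.00 billion dollars

The private return per contributed unit is 0.14 < 1, so contributing 0 is dominant for every player. At the Nash equilibrium everyone keeps their 24, and the group total is 8 × 24 = 192.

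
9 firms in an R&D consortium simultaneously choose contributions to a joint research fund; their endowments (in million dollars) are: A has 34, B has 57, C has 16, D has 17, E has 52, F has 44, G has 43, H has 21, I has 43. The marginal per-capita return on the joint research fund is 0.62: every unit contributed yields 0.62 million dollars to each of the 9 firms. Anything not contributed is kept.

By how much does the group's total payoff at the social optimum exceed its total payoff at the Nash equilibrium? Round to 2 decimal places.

The private return per contributed unit is 0.62 < 1 for everyone, so the Nash equilibrium is zero contribution and the group total is Σ E_j = 34 + 57 + 16 + 17 + 52 + 44 + 43 + 21 + 43 = 327.
Each contributed unit returns 5.580 to the group, so the social optimum is full contribution by everyone: group total = 5.580 × 327 = 1824.66.
Efficiency loss = (5.580 − 1) × 327 = 1497.66.

1497.66 million dollars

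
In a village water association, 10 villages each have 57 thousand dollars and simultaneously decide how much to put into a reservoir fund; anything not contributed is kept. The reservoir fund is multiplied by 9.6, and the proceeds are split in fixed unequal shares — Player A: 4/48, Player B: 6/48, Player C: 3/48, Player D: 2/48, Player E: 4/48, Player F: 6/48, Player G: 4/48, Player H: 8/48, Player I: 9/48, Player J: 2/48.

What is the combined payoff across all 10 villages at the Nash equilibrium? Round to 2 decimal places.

Player j's private return per contributed unit is 9.6 × (j's share). Contributing is weakly dominant for j when that share is at least 1/9.6 = 0.1042, and contributing 0 is dominant otherwise.
Player B, Player F, Player H and Player I clear that bar, contributing 57 each; the remaining 6 contribute 0. Total contributed: 228.
The reservoir fund pays out 9.6 × 228 = 2188.80 in total (split across the unequal shares, but the aggregate is all that matters for the group sum).
The 6 free-riders keep 57 each, adding 342. Group total = 342 + 2188.80 = 2530.80.

2530.80 thousand dollars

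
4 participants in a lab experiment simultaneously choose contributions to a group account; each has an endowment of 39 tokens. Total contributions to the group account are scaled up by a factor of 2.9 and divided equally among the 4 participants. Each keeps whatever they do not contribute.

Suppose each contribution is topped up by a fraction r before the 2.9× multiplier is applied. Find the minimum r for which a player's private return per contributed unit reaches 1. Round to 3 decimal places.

0.379

With matching at rate r, one contributed unit becomes (1 + r) in the group account and returns 2.9 × (1 + r) / 4 to the contributor.
Setting this equal to 1: 1 + r = 4/2.9 = 1.3793.
So the minimum matching rate is r = 1.3793 − 1 = 0.379.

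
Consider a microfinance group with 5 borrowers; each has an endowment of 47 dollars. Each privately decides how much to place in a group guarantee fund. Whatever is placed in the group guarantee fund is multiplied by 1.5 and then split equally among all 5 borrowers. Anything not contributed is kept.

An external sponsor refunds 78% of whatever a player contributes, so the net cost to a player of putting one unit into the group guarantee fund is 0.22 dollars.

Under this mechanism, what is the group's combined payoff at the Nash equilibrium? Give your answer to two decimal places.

535.80 dollars

Under the mechanism each unit contributed yields (1.5/5) / 0.22 = 1.3636 back to its contributor per unit of net cost, which exceeds 1, making full contribution the dominant choice for everyone.
So the Nash equilibrium is full contribution by all 5; the group earns 5 × (47 × 0.78 + 1.5 × 47) = 535.80.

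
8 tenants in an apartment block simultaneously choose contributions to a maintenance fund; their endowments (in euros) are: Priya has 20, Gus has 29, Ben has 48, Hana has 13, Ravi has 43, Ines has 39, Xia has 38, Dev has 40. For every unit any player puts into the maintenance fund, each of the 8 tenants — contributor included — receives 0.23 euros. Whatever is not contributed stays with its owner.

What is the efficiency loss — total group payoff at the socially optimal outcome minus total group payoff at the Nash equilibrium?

226.80 euros

The private return per contributed unit is 0.23 < 1 for everyone, so the Nash equilibrium is zero contribution and the group total is Σ E_j = 20 + 29 + 48 + 13 + 43 + 39 + 38 + 40 = 270.
Each contributed unit returns 1.840 to the group, so the social optimum is full contribution by everyone: group total = 1.840 × 270 = 496.80.
Efficiency loss = (1.840 − 1) × 270 = 226.80.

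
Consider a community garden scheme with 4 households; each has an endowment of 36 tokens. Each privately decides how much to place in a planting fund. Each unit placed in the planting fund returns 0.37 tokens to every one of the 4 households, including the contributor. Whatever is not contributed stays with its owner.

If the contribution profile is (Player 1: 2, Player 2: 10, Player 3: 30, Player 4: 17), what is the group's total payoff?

Total contributed: 2 + 10 + 30 + 17 = 59; total kept: 4 × 36 − 59 = 85.
The planting fund pays out 0.37 × 4 × 59 = 87.32 in aggregate.
Group total = 85 + 87.32 = 172.32.

172.32 tokens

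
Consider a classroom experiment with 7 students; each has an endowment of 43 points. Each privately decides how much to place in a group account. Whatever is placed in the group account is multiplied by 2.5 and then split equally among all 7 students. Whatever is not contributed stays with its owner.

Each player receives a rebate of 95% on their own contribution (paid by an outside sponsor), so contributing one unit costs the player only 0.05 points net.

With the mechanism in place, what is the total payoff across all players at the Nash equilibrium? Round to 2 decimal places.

1038.45 points

Under the mechanism each unit contributed yields (2.5/7) / 0.05 = 7.1429 back to its contributor per unit of net cost, which exceeds 1, making full contribution the dominant choice for everyone.
So the Nash equilibrium is full contribution by all 7; the group earns 7 × (43 × 0.95 + 2.5 × 43) = 1038.45.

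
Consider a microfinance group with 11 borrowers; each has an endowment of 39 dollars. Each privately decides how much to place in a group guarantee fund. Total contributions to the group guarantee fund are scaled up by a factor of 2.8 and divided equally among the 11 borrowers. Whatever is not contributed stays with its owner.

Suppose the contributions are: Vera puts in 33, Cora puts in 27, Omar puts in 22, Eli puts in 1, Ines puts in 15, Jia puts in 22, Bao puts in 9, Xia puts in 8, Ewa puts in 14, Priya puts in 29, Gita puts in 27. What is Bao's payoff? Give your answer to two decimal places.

Total contributed: 33 + 27 + 22 + 1 + 15 + 22 + 9 + 8 + 14 + 29 + 27 = 207.
Each receives 2.8 × 207 / 11 = 52.69 from the group guarantee fund.
Bao keeps 39 − 9 = 30, so Bao's payoff is 30 + 52.69 = 82.69.

82.69 dollars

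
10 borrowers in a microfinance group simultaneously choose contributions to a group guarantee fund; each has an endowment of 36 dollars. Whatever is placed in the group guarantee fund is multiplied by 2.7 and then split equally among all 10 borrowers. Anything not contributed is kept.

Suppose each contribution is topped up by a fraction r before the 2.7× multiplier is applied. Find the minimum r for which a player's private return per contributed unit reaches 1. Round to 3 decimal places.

2.704

With matching at rate r, one contributed unit becomes (1 + r) in the group guarantee fund and returns 2.7 × (1 + r) / 10 to the contributor.
Setting this equal to 1: 1 + r = 10/2.7 = 3.7037.
So the minimum matching rate is r = 3.7037 − 1 = 2.704.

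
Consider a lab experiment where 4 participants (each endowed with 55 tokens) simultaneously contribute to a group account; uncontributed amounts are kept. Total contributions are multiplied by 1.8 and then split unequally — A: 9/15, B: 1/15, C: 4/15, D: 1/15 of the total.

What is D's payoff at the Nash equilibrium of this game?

61.60 tokens

For player j, contributing a unit is worthwhile iff 1.8 × (j's share) ≥ 1, i.e. iff j's share is at least 0.5556.
Only A (9/15) clears that bar, contributing 55; the remaining 3 contribute 0. Total contributed: 55.
D keeps 55 and receives 1.8 × 55 × 1/15 = 6.60 from the group account, for a payoff of 61.60.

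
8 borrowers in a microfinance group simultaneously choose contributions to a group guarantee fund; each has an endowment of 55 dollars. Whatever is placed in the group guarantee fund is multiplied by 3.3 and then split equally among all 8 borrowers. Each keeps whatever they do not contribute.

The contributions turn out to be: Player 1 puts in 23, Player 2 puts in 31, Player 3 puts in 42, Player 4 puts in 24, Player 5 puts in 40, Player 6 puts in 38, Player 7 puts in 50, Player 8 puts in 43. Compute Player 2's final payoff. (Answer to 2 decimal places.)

Total contributed: 23 + 31 + 42 + 24 + 40 + 38 + 50 + 43 = 291.
Each receives 3.3 × 291 / 8 = 120.04 from the group guarantee fund.
Player 2 keeps 55 − 31 = 24, so Player 2's payoff is 24 + 120.04 = 144.04.

144.04 dollars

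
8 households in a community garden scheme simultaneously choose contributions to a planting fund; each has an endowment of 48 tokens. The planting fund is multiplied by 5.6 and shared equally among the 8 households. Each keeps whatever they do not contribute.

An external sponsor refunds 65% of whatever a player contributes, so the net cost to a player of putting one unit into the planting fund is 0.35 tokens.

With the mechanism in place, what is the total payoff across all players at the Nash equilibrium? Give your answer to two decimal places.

The effective private return per unit is now (5.6/8) / 0.35 = 2.0000 > 1, so every player's dominant strategy flips to full contribution.
So the Nash equilibrium is full contribution by all 8; the group earns 8 × (48 × 0.65 + 5.6 × 48) = 2400.00.

2400.00 tokens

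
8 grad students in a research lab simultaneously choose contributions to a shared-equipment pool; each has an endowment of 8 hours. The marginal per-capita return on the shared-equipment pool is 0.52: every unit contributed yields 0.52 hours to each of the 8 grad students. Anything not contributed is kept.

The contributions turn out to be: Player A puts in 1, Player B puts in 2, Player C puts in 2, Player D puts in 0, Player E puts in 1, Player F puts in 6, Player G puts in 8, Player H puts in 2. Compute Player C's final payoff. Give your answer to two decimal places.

Total contributed: 1 + 2 + 2 + 0 + 1 + 6 + 8 + 2 = 22.
Each receives 0.52 × 22 = 11.44 from the shared-equipment pool.
Player C keeps 8 − 2 = 6, so Player C's payoff is 6 + 11.44 = 17.44.

17.44 hours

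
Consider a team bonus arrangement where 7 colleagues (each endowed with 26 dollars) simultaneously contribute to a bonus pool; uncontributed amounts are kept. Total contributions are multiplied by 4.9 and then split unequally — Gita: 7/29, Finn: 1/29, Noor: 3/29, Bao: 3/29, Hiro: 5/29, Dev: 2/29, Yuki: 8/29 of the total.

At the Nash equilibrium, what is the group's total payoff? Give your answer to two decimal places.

Each unit j contributes comes back to j as 4.9 × (j's share), so j prefers to contribute only if that share exceeds 1/4.9 = 0.2041; otherwise keeping the unit dominates.
Gita and Yuki clear that bar, contributing 26 each; the remaining 5 contribute 0. Total contributed: 52.
The bonus pool pays out 4.9 × 52 = 254.80 in total (split across the unequal shares, but the aggregate is all that matters for the group sum).
The 5 free-riders keep 26 each, adding 130. Group total = 130 + 254.80 = 384.80.

384.80 dollars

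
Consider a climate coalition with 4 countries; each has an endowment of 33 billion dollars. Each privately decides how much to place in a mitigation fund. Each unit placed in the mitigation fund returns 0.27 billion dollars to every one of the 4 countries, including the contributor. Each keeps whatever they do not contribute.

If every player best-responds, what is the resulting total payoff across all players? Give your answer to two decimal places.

The private return per contributed unit is 0.27 < 1, so contributing 0 is dominant for every player. At the Nash equilibrium everyone keeps their 33, and the group total is 4 × 33 = 132.

132.00 billion dollars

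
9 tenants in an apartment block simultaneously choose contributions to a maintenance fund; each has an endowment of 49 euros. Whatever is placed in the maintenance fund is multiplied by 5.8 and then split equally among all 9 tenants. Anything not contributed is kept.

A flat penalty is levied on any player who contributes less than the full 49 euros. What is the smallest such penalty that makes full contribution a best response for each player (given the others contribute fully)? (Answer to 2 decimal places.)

Given the others contribute fully, the best deviation is to contribute 0 (any partial contribution still incurs the fine and gives up units whose private return 0.6444 is below 1).
Deviating from 49 to 0 saves 49 euros but forfeits the deviator's share of the drop in the maintenance fund: 5.8/9 × 49 = 31.58.
So the deviation gain is 49 − 31.58 = 17.42, and the fine must be at least 17.42 euros to wipe it out.

17.42 euros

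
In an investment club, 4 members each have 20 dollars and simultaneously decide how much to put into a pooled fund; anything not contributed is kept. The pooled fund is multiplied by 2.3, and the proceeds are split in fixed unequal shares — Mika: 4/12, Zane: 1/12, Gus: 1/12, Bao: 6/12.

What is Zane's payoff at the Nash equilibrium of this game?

23.83 dollars

Player j's private return per contributed unit is 2.3 × (j's share). Contributing is weakly dominant for j when that share is at least 1/2.3 = 0.4348, and contributing 0 is dominant otherwise.
Only Bao (6/12) clears that bar, contributing 20; the remaining 3 contribute 0. Total contributed: 20.
Zane keeps 20 and receives 2.3 × 20 × 1/12 = 3.83 from the pooled fund, for a payoff of 23.83.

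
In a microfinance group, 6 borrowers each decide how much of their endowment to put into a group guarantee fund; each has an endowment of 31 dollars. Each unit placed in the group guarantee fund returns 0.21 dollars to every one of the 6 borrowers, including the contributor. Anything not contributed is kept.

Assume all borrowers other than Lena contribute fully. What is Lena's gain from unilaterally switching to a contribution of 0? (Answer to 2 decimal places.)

Switching from a contribution of 31 to 0 lets Lena keep an extra 31 dollars, but lowers the group guarantee fund by 31, which costs Lena their own share of that drop: 0.21 × 31 = 6.51.
Net gain = 31 − 6.51 = 24.49. The private return per contributed unit (0.21) is below 1, so free-riding is indeed the best response regardless of what the others do.

24.49 dollars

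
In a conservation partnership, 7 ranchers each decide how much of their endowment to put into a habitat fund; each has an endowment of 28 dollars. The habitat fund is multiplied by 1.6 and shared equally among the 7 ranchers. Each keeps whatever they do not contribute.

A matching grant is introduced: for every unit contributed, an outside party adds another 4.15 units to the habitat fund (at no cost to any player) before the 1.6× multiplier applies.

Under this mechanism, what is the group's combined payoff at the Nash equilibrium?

With the mechanism, a contributed unit returns 1.6 × 5.15 / 7 = 1.1771 per unit of net cost to the contributor — now above 1 — so contributing fully is weakly dominant for every player.
At the Nash equilibrium everyone contributes 28. Group total payoff = 1.6 × 5.15 × 196 = 1615.04.

1615.04 dollars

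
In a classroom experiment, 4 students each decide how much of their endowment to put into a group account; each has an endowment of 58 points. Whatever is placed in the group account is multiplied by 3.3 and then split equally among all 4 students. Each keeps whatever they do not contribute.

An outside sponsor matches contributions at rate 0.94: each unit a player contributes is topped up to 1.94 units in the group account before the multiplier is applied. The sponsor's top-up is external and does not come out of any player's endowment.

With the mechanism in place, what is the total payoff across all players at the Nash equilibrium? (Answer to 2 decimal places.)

With the mechanism, a contributed unit returns 3.3 × 1.94 / 4 = 1.6005 per unit of net cost to the contributor — now above 1 — so contributing fully is weakly dominant for every player.
So the Nash equilibrium is full contribution by all 4; the group earns 3.3 × 1.94 × 232 = 1485.26.

1485.26 points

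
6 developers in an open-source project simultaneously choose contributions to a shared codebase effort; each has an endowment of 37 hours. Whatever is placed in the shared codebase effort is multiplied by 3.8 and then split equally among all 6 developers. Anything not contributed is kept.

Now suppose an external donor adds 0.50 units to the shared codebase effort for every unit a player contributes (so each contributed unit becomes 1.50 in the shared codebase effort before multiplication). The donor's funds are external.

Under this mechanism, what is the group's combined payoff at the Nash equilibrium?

222.00 hours

The effective private return is 3.8 × 1.50 / 6 = 0.9500, which is still under 1, so the mechanism doesn't change anyone's dominant strategy: zero contribution.
Everyone keeps their endowment and the group total is 6 × 37 = 222.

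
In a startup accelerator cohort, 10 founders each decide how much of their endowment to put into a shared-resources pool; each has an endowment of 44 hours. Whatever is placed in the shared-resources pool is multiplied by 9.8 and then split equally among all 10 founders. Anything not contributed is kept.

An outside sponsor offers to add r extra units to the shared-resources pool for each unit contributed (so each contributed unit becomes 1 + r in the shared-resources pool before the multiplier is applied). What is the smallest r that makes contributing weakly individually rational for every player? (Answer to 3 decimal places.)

With matching at rate r, one contributed unit becomes (1 + r) in the shared-resources pool and returns 9.8 × (1 + r) / 10 to the contributor.
Setting this equal to 1: 1 + r = 10/9.8 = 1.0204.
So the minimum matching rate is r = 1.0204 − 1 = 0.020.

0.020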